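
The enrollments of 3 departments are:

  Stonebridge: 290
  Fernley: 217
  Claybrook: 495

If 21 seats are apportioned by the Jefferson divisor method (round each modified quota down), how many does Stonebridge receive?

6

Standard divisor 1002/21 ≈ 47.714; standard quotas: Stonebridge 6.078, Fernley 4.548, Claybrook 10.374.
Rounding down gives 6, 4, 10 = 20 seats, so the divisor must be adjusted.
With modified divisor 44: modified quotas Stonebridge 6.591, Fernley 4.932, Claybrook 11.250.
Rounding down: Stonebridge 6, Fernley 4, Claybrook 11 (total 21).
Stonebridge receives 6.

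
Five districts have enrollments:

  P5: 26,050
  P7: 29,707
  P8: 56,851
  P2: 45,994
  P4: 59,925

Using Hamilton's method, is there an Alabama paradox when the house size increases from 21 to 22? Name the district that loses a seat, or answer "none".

At 21 seats: P5 3, P7 3, P8 5, P2 4, P4 6.
At 22 seats: P5 2, P7 3, P8 6, P2 5, P4 6.
P5 drops from 3 to 2.

P5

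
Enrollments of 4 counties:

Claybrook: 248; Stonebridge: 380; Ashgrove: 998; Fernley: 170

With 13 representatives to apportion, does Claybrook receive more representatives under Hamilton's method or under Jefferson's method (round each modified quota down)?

Hamilton

Hamilton: Claybrook 2, Stonebridge 3, Ashgrove 7, Fernley 1.
Jefferson: Claybrook 1, Stonebridge 3, Ashgrove 8, Fernley 1.
Claybrook gets 2 under Hamilton and 1 under Jefferson.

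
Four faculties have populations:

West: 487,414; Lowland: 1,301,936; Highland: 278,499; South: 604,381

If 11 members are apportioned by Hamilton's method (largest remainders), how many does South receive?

3

The standard divisor is 2672230/11 = 242930.
Standard quotas: West 2.0064, Lowland 5.3593, Highland 1.1464, South 2.4879.
Lower quotas: West 2, Lowland 5, Highland 1, South 2 (sum 10, leaving 1 seat).
Remainders in descending order: South 0.4879, Lowland 0.3593, Highland 0.1464, West 0.0064.
The surplus seat goes to South.
South receives 3.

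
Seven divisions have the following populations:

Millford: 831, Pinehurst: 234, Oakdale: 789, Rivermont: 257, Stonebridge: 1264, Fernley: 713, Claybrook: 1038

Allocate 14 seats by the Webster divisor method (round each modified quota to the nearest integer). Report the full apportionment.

Millford=2; Pinehurst=1; Oakdale=2; Rivermont=1; Stonebridge=3; Fernley=2; Claybrook=3

Standard divisor 5126/14 ≈ 366.143; standard quotas: Millford 2.270, Pinehurst 0.639, Oakdale 2.155, Rivermont 0.702, Stonebridge 3.452, Fernley 1.947, Claybrook 2.835.
Rounding to the nearest integer gives Millford 2, Pinehurst 1, Oakdale 2, Rivermont 1, Stonebridge 3, Fernley 2, Claybrook 3 — total 14, matching the house size, so no adjustment is needed.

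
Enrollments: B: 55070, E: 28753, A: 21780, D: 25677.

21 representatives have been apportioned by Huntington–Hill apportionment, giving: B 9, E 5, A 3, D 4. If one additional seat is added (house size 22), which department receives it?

Priority for the next seat is population ÷ (√(s·(s+1))).
Priorities: B 5804.888, E 5249.556, A 6287.344, D 5741.552.
Highest priority: A.

A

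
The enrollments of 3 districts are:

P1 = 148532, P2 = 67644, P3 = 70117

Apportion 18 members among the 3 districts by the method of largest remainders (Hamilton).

P1: 9, P2: 4, P3: 5

The standard divisor is 286293/18 ≈ 15905.167.
Standard quotas: P1 9.3386, P2 4.2530, P3 4.4084.
Lower quotas: P1 9, P2 4, P3 4 (sum 17, leaving 1 seat).
Remainders in descending order: P3 0.4084, P1 0.3386, P2 0.2530.
The surplus seat goes to P3.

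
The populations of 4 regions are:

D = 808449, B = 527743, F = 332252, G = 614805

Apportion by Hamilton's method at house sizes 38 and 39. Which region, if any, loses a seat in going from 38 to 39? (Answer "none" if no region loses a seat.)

none

At 38 seats: D 13, B 9, F 6, G 10.
At 39 seats: D 14, B 9, F 6, G 10.
No region's allocation decreased.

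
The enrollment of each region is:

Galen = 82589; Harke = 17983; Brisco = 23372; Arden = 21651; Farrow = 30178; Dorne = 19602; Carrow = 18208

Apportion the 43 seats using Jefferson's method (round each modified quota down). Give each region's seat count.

Galen 18, Harke 3, Brisco 5, Arden 4, Farrow 6, Dorne 4, Carrow 3

Standard divisor 213583/43 ≈ 4967.047; standard quotas: Galen 16.627, Harke 3.620, Brisco 4.705, Arden 4.359, Farrow 6.076, Dorne 3.946, Carrow 3.666.
Rounding down gives 16, 3, 4, 4, 6, 3, 3 = 39 seats, so the divisor must be adjusted.
With modified divisor 4577.39: modified quotas Galen 18.043, Harke 3.929, Brisco 5.106, Arden 4.730, Farrow 6.593, Dorne 4.282, Carrow 3.978.
Rounding down: Galen 18, Harke 3, Brisco 5, Arden 4, Farrow 6, Dorne 4, Carrow 3 (total 43).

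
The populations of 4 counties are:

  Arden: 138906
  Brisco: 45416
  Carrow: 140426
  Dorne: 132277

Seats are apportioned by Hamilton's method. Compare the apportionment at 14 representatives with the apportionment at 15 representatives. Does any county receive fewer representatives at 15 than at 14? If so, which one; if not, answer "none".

Brisco

At 14 seats: Arden 4, Brisco 2, Carrow 4, Dorne 4.
At 15 seats: Arden 5, Brisco 1, Carrow 5, Dorne 4.
Brisco drops from 2 to 1.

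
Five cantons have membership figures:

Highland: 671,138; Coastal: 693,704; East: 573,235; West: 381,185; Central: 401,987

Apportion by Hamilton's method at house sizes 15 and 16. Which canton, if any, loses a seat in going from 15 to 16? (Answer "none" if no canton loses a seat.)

At 15 seats: Highland 4, Coastal 4, East 3, West 2, Central 2.
At 16 seats: Highland 4, Coastal 4, East 4, West 2, Central 2.
No canton's allocation decreased.

none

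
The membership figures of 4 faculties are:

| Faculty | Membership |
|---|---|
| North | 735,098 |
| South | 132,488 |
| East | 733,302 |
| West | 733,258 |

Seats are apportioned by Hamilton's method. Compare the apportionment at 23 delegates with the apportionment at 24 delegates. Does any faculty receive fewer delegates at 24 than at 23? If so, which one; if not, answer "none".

At 23 seats: North 7, South 2, East 7, West 7.
At 24 seats: North 8, South 1, East 8, West 7.
South drops from 2 to 1.

South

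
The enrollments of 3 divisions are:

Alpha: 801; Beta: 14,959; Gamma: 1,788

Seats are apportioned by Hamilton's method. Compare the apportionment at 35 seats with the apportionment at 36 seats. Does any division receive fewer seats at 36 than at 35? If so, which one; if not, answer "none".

At 35 seats: Alpha 2, Beta 30, Gamma 3.
At 36 seats: Alpha 1, Beta 31, Gamma 4.
Alpha drops from 2 to 1.

Alpha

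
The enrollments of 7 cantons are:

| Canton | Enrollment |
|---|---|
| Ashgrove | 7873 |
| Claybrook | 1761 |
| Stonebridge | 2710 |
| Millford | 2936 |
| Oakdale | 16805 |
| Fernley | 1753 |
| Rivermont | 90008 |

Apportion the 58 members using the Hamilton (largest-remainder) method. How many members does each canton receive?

Ashgrove=4, Claybrook=1, Stonebridge=1, Millford=1, Oakdale=8, Fernley=1, Rivermont=42

Standard divisor: 123846 ÷ 58 ≈ 2135.276.
Standard quotas: Ashgrove 3.6871, Claybrook 0.8247, Stonebridge 1.2692, Millford 1.3750, Oakdale 7.8702, Fernley 0.8210, Rivermont 42.1529.
Lower quotas: Ashgrove 3, Claybrook 0, Stonebridge 1, Millford 1, Oakdale 7, Fernley 0, Rivermont 42 (sum 54, leaving 4 seats).
Remainders in descending order: Oakdale 0.8702, Claybrook 0.8247, Fernley 0.8210, Ashgrove 0.6871, Millford 0.3750, Stonebridge 0.2692, Rivermont 0.1529.
The surplus seats go to Oakdale, Claybrook, Fernley, Ashgrove.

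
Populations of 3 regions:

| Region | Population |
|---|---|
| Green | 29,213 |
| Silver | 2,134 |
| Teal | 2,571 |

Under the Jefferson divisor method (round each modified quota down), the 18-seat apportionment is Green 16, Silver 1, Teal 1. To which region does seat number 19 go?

Green

Priority for the next seat is population ÷ (current seats + 1).
Priorities: Green 1718.412, Silver 1067.000, Teal 1285.500.
Highest priority: Green.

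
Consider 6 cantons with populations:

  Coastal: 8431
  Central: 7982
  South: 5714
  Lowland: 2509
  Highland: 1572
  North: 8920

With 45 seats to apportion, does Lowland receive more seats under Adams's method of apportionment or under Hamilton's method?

Adams

Adams: Coastal 11, Central 10, South 7, Lowland 4, Highland 2, North 11.
Hamilton: Coastal 11, Central 10, South 7, Lowland 3, Highland 2, North 12.
Lowland gets 4 under Adams and 3 under Hamilton.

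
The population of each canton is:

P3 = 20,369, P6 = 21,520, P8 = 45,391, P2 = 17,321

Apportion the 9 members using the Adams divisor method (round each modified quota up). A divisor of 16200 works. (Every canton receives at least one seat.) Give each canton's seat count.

P3: 2, P6: 2, P8: 3, P2: 2

With modified divisor 16200: modified quotas P3 1.257, P6 1.328, P8 2.802, P2 1.069.
Rounding up: P3 2, P6 2, P8 3, P2 2 (total 9).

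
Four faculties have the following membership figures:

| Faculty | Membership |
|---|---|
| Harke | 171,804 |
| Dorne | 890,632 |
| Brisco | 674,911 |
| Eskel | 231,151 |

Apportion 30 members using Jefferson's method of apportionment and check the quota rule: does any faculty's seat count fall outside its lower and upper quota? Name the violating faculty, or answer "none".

none

Standard quotas: Harke 2.618, Dorne 13.573, Brisco 10.286, Eskel 3.523.
Jefferson allocation: Harke 2, Dorne 14, Brisco 11, Eskel 3.
Every allocation lies between the lower and upper quota.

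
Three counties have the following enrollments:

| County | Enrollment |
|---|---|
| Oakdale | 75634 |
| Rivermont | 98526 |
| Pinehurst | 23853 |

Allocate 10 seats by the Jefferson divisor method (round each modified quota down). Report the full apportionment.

Oakdale 4, Rivermont 5, Pinehurst 1

Standard divisor 198013/10 ≈ 19801.3; standard quotas: Oakdale 3.820, Rivermont 4.976, Pinehurst 1.205.
Rounding down gives 3, 4, 1 = 8 seats, so the divisor must be adjusted.
With modified divisor 17700: modified quotas Oakdale 4.273, Rivermont 5.566, Pinehurst 1.348.
Rounding down: Oakdale 4, Rivermont 5, Pinehurst 1 (total 10).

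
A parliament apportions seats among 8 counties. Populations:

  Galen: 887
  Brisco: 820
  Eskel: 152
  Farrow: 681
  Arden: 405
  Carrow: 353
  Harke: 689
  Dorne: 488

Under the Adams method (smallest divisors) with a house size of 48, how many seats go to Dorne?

5

Standard divisor 4475/48 ≈ 93.229; standard quotas: Galen 9.514, Brisco 8.796, Eskel 1.630, Farrow 7.305, Arden 4.344, Carrow 3.786, Harke 7.390, Dorne 5.234.
Rounding up gives 10, 9, 2, 8, 5, 4, 8, 6 = 52 seats, so the divisor must be adjusted.
With modified divisor 100: modified quotas Galen 8.870, Brisco 8.200, Eskel 1.520, Farrow 6.810, Arden 4.050, Carrow 3.530, Harke 6.890, Dorne 4.880.
Rounding up: Galen 9, Brisco 9, Eskel 2, Farrow 7, Arden 5, Carrow 4, Harke 7, Dorne 5 (total 48).
Dorne receives 5.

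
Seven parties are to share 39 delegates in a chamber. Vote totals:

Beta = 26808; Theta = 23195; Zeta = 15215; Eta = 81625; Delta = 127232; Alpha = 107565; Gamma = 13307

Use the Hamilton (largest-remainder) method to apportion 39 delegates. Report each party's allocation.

Beta 3; Theta 2; Zeta 1; Eta 8; Delta 13; Alpha 11; Gamma 1

Standard divisor: 394947 ÷ 39 ≈ 10126.846.
Standard quotas: Beta 2.6472, Theta 2.2904, Zeta 1.5024, Eta 8.0603, Delta 12.5638, Alpha 10.6218, Gamma 1.3140.
Lower quotas: Beta 2, Theta 2, Zeta 1, Eta 8, Delta 12, Alpha 10, Gamma 1 (sum 36, leaving 3 seats).
Remainders in descending order: Beta 0.6472, Alpha 0.6218, Delta 0.5638, Zeta 0.5024, Gamma 0.3140, Theta 0.2904, Eta 0.0603.
The surplus seats go to Beta, Alpha, Delta.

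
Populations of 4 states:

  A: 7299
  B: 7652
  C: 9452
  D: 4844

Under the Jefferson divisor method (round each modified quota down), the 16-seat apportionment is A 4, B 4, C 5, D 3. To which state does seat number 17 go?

Priority for the next seat is population ÷ (current seats + 1).
Priorities: A 1459.800, B 1530.400, C 1575.333, D 1211.000.
Highest priority: C.

C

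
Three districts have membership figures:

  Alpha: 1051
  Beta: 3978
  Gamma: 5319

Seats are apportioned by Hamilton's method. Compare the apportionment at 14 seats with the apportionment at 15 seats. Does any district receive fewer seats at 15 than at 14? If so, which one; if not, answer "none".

At 14 seats: Alpha 2, Beta 5, Gamma 7.
At 15 seats: Alpha 1, Beta 6, Gamma 8.
Alpha drops from 2 to 1.

Alpha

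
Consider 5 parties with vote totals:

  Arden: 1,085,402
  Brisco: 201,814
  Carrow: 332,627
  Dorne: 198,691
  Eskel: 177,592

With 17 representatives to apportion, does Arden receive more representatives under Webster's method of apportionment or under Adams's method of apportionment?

Webster: Arden 9, Brisco 2, Carrow 3, Dorne 2, Eskel 1.
Adams: Arden 8, Brisco 2, Carrow 3, Dorne 2, Eskel 2.
Arden gets 9 under Webster and 8 under Adams.

Webster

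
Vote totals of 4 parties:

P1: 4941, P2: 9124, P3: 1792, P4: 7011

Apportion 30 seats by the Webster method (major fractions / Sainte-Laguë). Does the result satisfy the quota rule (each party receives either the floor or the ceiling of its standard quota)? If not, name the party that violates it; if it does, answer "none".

Standard quotas: P1 6.482, P2 11.970, P3 2.351, P4 9.198.
Webster allocation: P1 7, P2 12, P3 2, P4 9.
Every allocation lies between the lower and upper quota.

none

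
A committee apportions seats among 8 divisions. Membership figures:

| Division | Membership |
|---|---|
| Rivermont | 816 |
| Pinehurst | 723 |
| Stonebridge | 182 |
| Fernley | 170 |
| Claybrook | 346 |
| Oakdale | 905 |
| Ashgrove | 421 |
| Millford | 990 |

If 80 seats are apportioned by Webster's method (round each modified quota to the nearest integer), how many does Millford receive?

18

Standard divisor 4553/80 ≈ 56.913; standard quotas: Rivermont 14.338, Pinehurst 12.704, Stonebridge 3.198, Fernley 2.987, Claybrook 6.080, Oakdale 15.902, Ashgrove 7.397, Millford 17.395.
Rounding to the nearest integer gives 14, 13, 3, 3, 6, 16, 7, 17 = 79 seats, so the divisor must be adjusted.
With modified divisor 56.4: modified quotas Rivermont 14.468, Pinehurst 12.819, Stonebridge 3.227, Fernley 3.014, Claybrook 6.135, Oakdale 16.046, Ashgrove 7.465, Millford 17.553.
Rounding to the nearest integer: Rivermont 14, Pinehurst 13, Stonebridge 3, Fernley 3, Claybrook 6, Oakdale 16, Ashgrove 7, Millford 18 (total 80).
Millford receives 18.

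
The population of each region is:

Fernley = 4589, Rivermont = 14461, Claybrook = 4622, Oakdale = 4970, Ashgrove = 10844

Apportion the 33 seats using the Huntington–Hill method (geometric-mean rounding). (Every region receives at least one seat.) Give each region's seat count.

With divisor 1208: modified quotas Fernley 3.799, Rivermont 11.971, Claybrook 3.826, Oakdale 4.114, Ashgrove 8.977.
Geometric-mean thresholds: Fernley √(3·4)=3.464, Rivermont √(11·12)=11.489, Claybrook √(3·4)=3.464, Oakdale √(4·5)=4.472, Ashgrove √(8·9)=8.485.
Each quota rounded against its threshold gives Fernley 4, Rivermont 12, Claybrook 4, Oakdale 4, Ashgrove 9 (total 33).

Fernley: 4; Rivermont: 12; Claybrook: 4; Oakdale: 4; Ashgrove: 9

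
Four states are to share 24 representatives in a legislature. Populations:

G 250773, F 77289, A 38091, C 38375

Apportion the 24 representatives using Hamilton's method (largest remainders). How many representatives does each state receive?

The standard divisor is 404528/24 ≈ 16855.333.
Standard quotas: G 14.8780, F 4.5854, A 2.2599, C 2.2767.
Lower quotas: G 14, F 4, A 2, C 2 (sum 22, leaving 2 seats).
Remainders in descending order: G 0.8780, F 0.5854, C 0.2767, A 0.2599.
The surplus seats go to G, F.

G: 15, F: 5, A: 2, C: 2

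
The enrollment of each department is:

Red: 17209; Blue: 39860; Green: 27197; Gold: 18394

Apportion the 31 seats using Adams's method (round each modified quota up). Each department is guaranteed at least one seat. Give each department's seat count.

Red: 5, Blue: 12, Green: 8, Gold: 6

Standard divisor 102660/31 ≈ 3311.613; standard quotas: Red 5.197, Blue 12.036, Green 8.213, Gold 5.554.
Rounding up gives 6, 13, 9, 6 = 34 seats, so the divisor must be adjusted.
With modified divisor 3500: modified quotas Red 4.917, Blue 11.389, Green 7.771, Gold 5.255.
Rounding up: Red 5, Blue 12, Green 8, Gold 6 (total 31).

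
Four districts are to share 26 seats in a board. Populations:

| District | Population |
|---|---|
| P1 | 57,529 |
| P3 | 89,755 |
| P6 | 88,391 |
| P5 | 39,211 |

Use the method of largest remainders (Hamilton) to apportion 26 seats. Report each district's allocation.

P1: 5; P3: 9; P6: 8; P5: 4

Total 274886; standard divisor 274886/26 ≈ 10572.538.
Standard quotas: P1 5.4414, P3 8.4894, P6 8.3604, P5 3.7088.
Lower quotas: P1 5, P3 8, P6 8, P5 3 (sum 24, leaving 2 seats).
Remainders in descending order: P5 0.7088, P3 0.4894, P1 0.4414, P6 0.3604.
Largest remainders: P5, P3 receive the extra seats.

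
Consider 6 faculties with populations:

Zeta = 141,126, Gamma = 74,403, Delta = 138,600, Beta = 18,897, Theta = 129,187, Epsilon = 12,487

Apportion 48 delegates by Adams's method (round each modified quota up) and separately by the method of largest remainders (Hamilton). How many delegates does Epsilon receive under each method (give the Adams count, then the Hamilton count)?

Adams: Zeta 13, Gamma 7, Delta 12, Beta 2, Theta 12, Epsilon 2.
Hamilton: Zeta 13, Gamma 7, Delta 13, Beta 2, Theta 12, Epsilon 1.
Epsilon gets 2 under Adams and 1 under Hamilton.

2 and 1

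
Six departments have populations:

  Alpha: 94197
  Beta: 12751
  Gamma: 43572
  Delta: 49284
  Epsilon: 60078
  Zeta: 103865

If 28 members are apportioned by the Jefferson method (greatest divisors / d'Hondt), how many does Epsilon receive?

5

Standard divisor 363747/28 ≈ 12990.964; standard quotas: Alpha 7.251, Beta 0.982, Gamma 3.354, Delta 3.794, Epsilon 4.625, Zeta 7.995.
Rounding down gives 7, 0, 3, 3, 4, 7 = 24 seats, so the divisor must be adjusted.
With modified divisor 11900: modified quotas Alpha 7.916, Beta 1.072, Gamma 3.662, Delta 4.142, Epsilon 5.049, Zeta 8.728.
Rounding down: Alpha 7, Beta 1, Gamma 3, Delta 4, Epsilon 5, Zeta 8 (total 28).
Epsilon receives 5.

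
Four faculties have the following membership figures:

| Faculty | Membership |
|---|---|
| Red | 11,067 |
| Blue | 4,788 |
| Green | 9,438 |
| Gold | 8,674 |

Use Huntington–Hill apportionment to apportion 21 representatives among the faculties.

With divisor 1646: modified quotas Red 6.724, Blue 2.909, Green 5.734, Gold 5.270.
Geometric-mean thresholds: Red √(6·7)=6.481, Blue √(2·3)=2.449, Green √(5·6)=5.477, Gold √(5·6)=5.477.
Each quota rounded against its threshold gives Red 7, Blue 3, Green 6, Gold 5 (total 21).

Red 7, Blue 3, Green 6, Gold 5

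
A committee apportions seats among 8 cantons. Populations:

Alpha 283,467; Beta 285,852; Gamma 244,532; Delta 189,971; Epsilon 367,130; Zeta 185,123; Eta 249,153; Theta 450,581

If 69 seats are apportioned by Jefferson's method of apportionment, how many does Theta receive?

Standard divisor 2255809/69 ≈ 32692.884; standard quotas: Alpha 8.671, Beta 8.744, Gamma 7.480, Delta 5.811, Epsilon 11.230, Zeta 5.662, Eta 7.621, Theta 13.782.
Rounding down gives 8, 8, 7, 5, 11, 5, 7, 13 = 64 seats, so the divisor must be adjusted.
With modified divisor 31000: modified quotas Alpha 9.144, Beta 9.221, Gamma 7.888, Delta 6.128, Epsilon 11.843, Zeta 5.972, Eta 8.037, Theta 14.535.
Rounding down: Alpha 9, Beta 9, Gamma 7, Delta 6, Epsilon 11, Zeta 5, Eta 8, Theta 14 (total 69).
Theta receives 14.

14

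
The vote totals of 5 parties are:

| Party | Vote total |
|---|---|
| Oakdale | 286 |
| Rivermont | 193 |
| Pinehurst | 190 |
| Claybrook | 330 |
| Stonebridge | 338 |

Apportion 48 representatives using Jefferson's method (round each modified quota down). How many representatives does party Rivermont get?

Standard divisor 1337/48 ≈ 27.854; standard quotas: Oakdale 10.268, Rivermont 6.929, Pinehurst 6.821, Claybrook 11.847, Stonebridge 12.135.
Rounding down gives 10, 6, 6, 11, 12 = 45 seats, so the divisor must be adjusted.
With modified divisor 27: modified quotas Oakdale 10.593, Rivermont 7.148, Pinehurst 7.037, Claybrook 12.222, Stonebridge 12.519.
Rounding down: Oakdale 10, Rivermont 7, Pinehurst 7, Claybrook 12, Stonebridge 12 (total 48).
Rivermont receives 7.

7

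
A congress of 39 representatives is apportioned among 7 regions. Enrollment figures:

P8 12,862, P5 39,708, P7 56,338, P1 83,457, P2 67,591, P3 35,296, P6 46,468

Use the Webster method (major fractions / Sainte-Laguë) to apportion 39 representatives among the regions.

Standard divisor 341720/39 ≈ 8762.051; standard quotas: P8 1.468, P5 4.532, P7 6.430, P1 9.525, P2 7.714, P3 4.028, P6 5.303.
Rounding to the nearest integer gives P8 1, P5 5, P7 6, P1 10, P2 8, P3 4, P6 5 — total 39, matching the house size, so no adjustment is needed.

P8: 1, P5: 5, P7: 6, P1: 10, P2: 8, P3: 4, P6: 5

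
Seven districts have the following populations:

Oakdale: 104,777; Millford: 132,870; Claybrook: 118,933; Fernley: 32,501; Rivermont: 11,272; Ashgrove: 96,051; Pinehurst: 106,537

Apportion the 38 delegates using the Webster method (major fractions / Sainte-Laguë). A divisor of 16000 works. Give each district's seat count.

With modified divisor 16000: modified quotas Oakdale 6.549, Millford 8.304, Claybrook 7.433, Fernley 2.031, Rivermont 0.705, Ashgrove 6.003, Pinehurst 6.659.
Rounding to the nearest integer: Oakdale 7, Millford 8, Claybrook 7, Fernley 2, Rivermont 1, Ashgrove 6, Pinehurst 7 (total 38).

Oakdale: 7, Millford: 8, Claybrook: 7, Fernley: 2, Rivermont: 1, Ashgrove: 6, Pinehurst: 7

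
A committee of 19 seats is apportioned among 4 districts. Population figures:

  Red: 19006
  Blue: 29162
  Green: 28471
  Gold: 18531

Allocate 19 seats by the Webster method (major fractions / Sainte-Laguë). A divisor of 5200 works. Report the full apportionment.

With modified divisor 5200: modified quotas Red 3.655, Blue 5.608, Green 5.475, Gold 3.564.
Rounding to the nearest integer: Red 4, Blue 6, Green 5, Gold 4 (total 19).

Red=4, Blue=6, Green=5, Gold=4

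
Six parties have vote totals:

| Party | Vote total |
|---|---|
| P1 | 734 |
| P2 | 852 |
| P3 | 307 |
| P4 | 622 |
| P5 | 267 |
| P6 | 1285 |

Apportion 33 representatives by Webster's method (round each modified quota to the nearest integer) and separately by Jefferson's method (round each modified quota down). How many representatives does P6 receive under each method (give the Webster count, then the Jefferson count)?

Webster: P1 6, P2 7, P3 3, P4 5, P5 2, P6 10.
Jefferson: P1 6, P2 7, P3 2, P4 5, P5 2, P6 11.
P6 gets 10 under Webster and 11 under Jefferson.

10 and 11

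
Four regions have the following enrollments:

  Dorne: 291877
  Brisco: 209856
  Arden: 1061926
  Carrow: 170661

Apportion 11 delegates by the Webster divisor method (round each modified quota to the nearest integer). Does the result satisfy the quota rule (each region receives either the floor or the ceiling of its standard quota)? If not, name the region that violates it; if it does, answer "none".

none

Standard quotas: Dorne 1.851, Brisco 1.331, Arden 6.735, Carrow 1.082.
Webster allocation: Dorne 2, Brisco 1, Arden 7, Carrow 1.
Every allocation lies between the lower and upper quota.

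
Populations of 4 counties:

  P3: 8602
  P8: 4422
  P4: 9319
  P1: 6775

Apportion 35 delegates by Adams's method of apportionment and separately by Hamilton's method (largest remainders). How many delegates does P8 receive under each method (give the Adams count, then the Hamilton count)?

6 and 5

Adams: P3 10, P8 6, P4 11, P1 8.
Hamilton: P3 11, P8 5, P4 11, P1 8.
P8 gets 6 under Adams and 5 under Hamilton.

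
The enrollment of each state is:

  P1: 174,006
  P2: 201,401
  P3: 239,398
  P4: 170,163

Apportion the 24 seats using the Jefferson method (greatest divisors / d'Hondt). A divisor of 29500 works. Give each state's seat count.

P1 5; P2 6; P3 8; P4 5

With modified divisor 29500: modified quotas P1 5.899, P2 6.827, P3 8.115, P4 5.768.
Rounding down: P1 5, P2 6, P3 8, P4 5 (total 24).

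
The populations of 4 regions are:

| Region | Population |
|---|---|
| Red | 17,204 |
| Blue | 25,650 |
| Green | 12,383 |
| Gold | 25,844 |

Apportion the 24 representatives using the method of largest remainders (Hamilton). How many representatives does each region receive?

Total 81081; standard divisor 81081/24 ≈ 3378.375.
Standard quotas: Red 5.0924, Blue 7.5924, Green 3.6654, Gold 7.6498.
Lower quotas: Red 5, Blue 7, Green 3, Gold 7 (sum 22, leaving 2 seats).
Remainders in descending order: Green 0.6654, Gold 0.6498, Blue 0.5924, Red 0.0924.
Largest remainders: Green, Gold receive the extra seats.

Red 5, Blue 7, Green 4, Gold 8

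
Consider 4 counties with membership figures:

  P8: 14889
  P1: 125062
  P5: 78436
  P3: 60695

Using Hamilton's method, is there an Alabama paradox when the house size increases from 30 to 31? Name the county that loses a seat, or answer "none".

P8

At 30 seats: P8 2, P1 13, P5 8, P3 7.
At 31 seats: P8 1, P1 14, P5 9, P3 7.
P8 drops from 2 to 1.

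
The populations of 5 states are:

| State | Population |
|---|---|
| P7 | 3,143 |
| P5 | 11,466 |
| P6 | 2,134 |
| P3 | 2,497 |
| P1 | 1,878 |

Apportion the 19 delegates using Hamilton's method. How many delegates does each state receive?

Standard divisor: 21118 ÷ 19 ≈ 1111.474.
Standard quotas: P7 2.8278, P5 10.3160, P6 1.9200, P3 2.2466, P1 1.6896.
Lower quotas: P7 2, P5 10, P6 1, P3 2, P1 1 (sum 16, leaving 3 seats).
Remainders in descending order: P6 0.9200, P7 0.8278, P1 0.6896, P5 0.3160, P3 0.2466.
The surplus seats go to P6, P7, P1.

P7: 3; P5: 10; P6: 2; P3: 2; P1: 2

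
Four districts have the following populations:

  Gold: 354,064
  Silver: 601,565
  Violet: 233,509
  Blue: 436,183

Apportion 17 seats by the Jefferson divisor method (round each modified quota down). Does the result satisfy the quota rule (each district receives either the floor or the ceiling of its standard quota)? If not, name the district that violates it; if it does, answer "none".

none

Standard quotas: Gold 3.703, Silver 6.292, Violet 2.442, Blue 4.562.
Jefferson allocation: Gold 4, Silver 6, Violet 2, Blue 5.
Every allocation lies between the lower and upper quota.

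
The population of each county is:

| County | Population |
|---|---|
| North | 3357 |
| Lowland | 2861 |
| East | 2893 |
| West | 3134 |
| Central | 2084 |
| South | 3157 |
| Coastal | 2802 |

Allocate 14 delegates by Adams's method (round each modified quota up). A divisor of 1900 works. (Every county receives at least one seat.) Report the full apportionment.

North 2, Lowland 2, East 2, West 2, Central 2, South 2, Coastal 2

With modified divisor 1900: modified quotas North 1.767, Lowland 1.506, East 1.523, West 1.649, Central 1.097, South 1.662, Coastal 1.475.
Rounding up: North 2, Lowland 2, East 2, West 2, Central 2, South 2, Coastal 2 (total 14).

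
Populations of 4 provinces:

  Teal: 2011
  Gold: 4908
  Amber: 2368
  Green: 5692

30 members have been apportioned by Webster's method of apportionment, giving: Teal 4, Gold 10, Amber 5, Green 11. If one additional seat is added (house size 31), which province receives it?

Green

Priority for the next seat is population ÷ (current seats + 0.5).
Priorities: Teal 446.889, Gold 467.429, Amber 430.545, Green 494.957.
Highest priority: Green.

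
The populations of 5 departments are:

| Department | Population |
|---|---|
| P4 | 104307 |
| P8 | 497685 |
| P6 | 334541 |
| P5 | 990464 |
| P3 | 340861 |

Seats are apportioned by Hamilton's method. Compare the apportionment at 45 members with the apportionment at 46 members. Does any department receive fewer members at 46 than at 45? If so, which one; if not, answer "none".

none

At 45 seats: P4 2, P8 10, P6 6, P5 20, P3 7.
At 46 seats: P4 2, P8 10, P6 7, P5 20, P3 7.
No department's allocation decreased.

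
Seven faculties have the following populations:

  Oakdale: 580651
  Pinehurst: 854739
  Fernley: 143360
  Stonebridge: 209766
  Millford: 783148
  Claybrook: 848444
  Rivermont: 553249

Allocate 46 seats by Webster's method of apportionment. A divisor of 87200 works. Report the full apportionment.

With modified divisor 87200: modified quotas Oakdale 6.659, Pinehurst 9.802, Fernley 1.644, Stonebridge 2.406, Millford 8.981, Claybrook 9.730, Rivermont 6.345.
Rounding to the nearest integer: Oakdale 7, Pinehurst 10, Fernley 2, Stonebridge 2, Millford 9, Claybrook 10, Rivermont 6 (total 46).

Oakdale=7; Pinehurst=10; Fernley=2; Stonebridge=2; Millford=9; Claybrook=10; Rivermont=6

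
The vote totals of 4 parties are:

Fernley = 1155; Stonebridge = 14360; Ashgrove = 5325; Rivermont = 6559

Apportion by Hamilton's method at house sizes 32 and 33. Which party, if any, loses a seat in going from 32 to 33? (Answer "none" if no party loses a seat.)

none

At 32 seats: Fernley 1, Stonebridge 17, Ashgrove 6, Rivermont 8.
At 33 seats: Fernley 1, Stonebridge 17, Ashgrove 7, Rivermont 8.
No party's allocation decreased.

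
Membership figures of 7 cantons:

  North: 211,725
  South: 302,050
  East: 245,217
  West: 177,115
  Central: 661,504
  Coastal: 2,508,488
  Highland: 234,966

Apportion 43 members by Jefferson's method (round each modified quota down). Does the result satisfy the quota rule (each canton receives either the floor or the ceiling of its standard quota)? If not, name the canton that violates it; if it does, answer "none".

Coastal

Standard quotas: North 2.097, South 2.992, East 2.429, West 1.754, Central 6.552, Coastal 24.848, Highland 2.327.
Jefferson allocation: North 2, South 3, East 2, West 1, Central 7, Coastal 26, Highland 2.
Coastal has quota 24.848 (lower 24, upper 25) but receives 26 — outside the quota interval.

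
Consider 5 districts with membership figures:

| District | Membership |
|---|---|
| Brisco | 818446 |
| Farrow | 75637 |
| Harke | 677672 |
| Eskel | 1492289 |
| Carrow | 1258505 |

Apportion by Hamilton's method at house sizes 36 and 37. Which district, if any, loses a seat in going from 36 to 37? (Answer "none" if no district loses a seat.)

At 36 seats: Brisco 7, Farrow 1, Harke 6, Eskel 12, Carrow 10.
At 37 seats: Brisco 7, Farrow 0, Harke 6, Eskel 13, Carrow 11.
Farrow drops from 1 to 0.

Farrow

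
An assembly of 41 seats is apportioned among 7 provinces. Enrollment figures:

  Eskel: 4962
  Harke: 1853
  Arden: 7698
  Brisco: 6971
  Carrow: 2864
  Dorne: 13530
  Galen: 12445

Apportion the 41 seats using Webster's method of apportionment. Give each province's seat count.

Eskel: 4; Harke: 2; Arden: 6; Brisco: 6; Carrow: 2; Dorne: 11; Galen: 10

Standard divisor 50323/41 ≈ 1227.39; standard quotas: Eskel 4.043, Harke 1.510, Arden 6.272, Brisco 5.680, Carrow 2.333, Dorne 11.023, Galen 10.139.
Rounding to the nearest integer gives Eskel 4, Harke 2, Arden 6, Brisco 6, Carrow 2, Dorne 11, Galen 10 — total 41, matching the house size, so no adjustment is needed.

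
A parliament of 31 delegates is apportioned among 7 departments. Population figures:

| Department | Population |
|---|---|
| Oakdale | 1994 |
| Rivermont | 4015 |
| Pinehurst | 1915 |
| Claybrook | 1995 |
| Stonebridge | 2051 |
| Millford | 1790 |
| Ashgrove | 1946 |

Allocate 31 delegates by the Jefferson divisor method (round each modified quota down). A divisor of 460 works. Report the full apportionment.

With modified divisor 460: modified quotas Oakdale 4.335, Rivermont 8.728, Pinehurst 4.163, Claybrook 4.337, Stonebridge 4.459, Millford 3.891, Ashgrove 4.230.
Rounding down: Oakdale 4, Rivermont 8, Pinehurst 4, Claybrook 4, Stonebridge 4, Millford 3, Ashgrove 4 (total 31).

Oakdale=4, Rivermont=8, Pinehurst=4, Claybrook=4, Stonebridge=4, Millford=3, Ashgrove=4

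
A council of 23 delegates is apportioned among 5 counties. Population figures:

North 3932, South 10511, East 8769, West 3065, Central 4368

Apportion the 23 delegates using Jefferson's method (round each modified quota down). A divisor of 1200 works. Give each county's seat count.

With modified divisor 1200: modified quotas North 3.277, South 8.759, East 7.308, West 2.554, Central 3.640.
Rounding down: North 3, South 8, East 7, West 2, Central 3 (total 23).

North: 3, South: 8, East: 7, West: 2, Central: 3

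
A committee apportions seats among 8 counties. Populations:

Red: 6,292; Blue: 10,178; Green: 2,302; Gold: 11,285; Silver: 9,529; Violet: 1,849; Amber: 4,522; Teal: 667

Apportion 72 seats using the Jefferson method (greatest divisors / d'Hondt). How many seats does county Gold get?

18

Standard divisor 46624/72 ≈ 647.556; standard quotas: Red 9.717, Blue 15.718, Green 3.555, Gold 17.427, Silver 14.715, Violet 2.855, Amber 6.983, Teal 1.030.
Rounding down gives 9, 15, 3, 17, 14, 2, 6, 1 = 67 seats, so the divisor must be adjusted.
With modified divisor 622: modified quotas Red 10.116, Blue 16.363, Green 3.701, Gold 18.143, Silver 15.320, Violet 2.973, Amber 7.270, Teal 1.072.
Rounding down: Red 10, Blue 16, Green 3, Gold 18, Silver 15, Violet 2, Amber 7, Teal 1 (total 72).
Gold receives 18.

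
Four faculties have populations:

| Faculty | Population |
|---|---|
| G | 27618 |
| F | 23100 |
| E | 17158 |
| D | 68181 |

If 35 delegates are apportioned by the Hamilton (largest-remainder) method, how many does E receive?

4

The standard divisor is 136057/35 ≈ 3887.343.
Standard quotas: G 7.1046, F 5.9424, E 4.4138, D 17.5392.
Lower quotas: G 7, F 5, E 4, D 17 (sum 33, leaving 2 seats).
Remainders in descending order: F 0.9424, D 0.5392, E 0.4138, G 0.1046.
Largest remainders: F, D receive the extra seats.
E receives 4.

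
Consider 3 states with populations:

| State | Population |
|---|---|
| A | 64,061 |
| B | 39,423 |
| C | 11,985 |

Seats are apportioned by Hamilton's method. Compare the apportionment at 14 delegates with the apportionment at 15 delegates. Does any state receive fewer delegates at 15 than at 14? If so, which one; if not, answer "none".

At 14 seats: A 8, B 5, C 1.
At 15 seats: A 8, B 5, C 2.
No state's allocation decreased.

none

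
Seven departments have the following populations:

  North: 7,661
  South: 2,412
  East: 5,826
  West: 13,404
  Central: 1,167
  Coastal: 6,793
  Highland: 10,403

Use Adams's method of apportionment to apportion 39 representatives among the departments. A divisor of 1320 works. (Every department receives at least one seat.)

With modified divisor 1320: modified quotas North 5.804, South 1.827, East 4.414, West 10.155, Central 0.884, Coastal 5.146, Highland 7.881.
Rounding up: North 6, South 2, East 5, West 11, Central 1, Coastal 6, Highland 8 (total 39).

North 6; South 2; East 5; West 11; Central 1; Coastal 6; Highland 8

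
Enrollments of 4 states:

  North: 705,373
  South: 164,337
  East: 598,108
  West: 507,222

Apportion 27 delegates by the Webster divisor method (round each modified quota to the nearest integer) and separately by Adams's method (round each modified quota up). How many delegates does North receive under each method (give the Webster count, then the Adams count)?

10 and 9

Webster: North 10, South 2, East 8, West 7.
Adams: North 9, South 3, East 8, West 7.
North gets 10 under Webster and 9 under Adams.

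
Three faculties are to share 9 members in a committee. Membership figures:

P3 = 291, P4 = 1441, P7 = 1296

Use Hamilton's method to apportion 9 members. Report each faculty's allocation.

P3 1, P4 4, P7 4

Total 3028; standard divisor 3028/9 ≈ 336.444.
Standard quotas: P3 0.865, P4 4.283, P7 3.852.
Lower quotas: P3 0, P4 4, P7 3 (sum 7, leaving 2 seats).
Remainders in descending order: P3 0.865, P7 0.852, P4 0.283.
Largest remainders: P3, P7 receive the extra seats.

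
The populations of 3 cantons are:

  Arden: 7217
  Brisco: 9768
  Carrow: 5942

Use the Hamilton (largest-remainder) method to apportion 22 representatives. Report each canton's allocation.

Arden 7; Brisco 9; Carrow 6

Total 22927; standard divisor 22927/22 ≈ 1042.136.
Standard quotas: Arden 6.9252, Brisco 9.3731, Carrow 5.7017.
Lower quotas: Arden 6, Brisco 9, Carrow 5 (sum 20, leaving 2 seats).
Remainders in descending order: Arden 0.9252, Carrow 0.7017, Brisco 0.3731.
The surplus seats go to Arden, Carrow.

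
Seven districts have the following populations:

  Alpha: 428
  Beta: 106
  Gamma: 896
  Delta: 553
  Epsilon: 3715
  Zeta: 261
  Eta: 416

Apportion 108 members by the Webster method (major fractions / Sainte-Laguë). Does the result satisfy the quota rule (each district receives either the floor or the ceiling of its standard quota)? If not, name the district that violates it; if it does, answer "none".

Standard quotas: Alpha 7.251, Beta 1.796, Gamma 15.179, Delta 9.368, Epsilon 62.936, Zeta 4.422, Eta 7.048.
Webster allocation: Alpha 7, Beta 2, Gamma 15, Delta 9, Epsilon 64, Zeta 4, Eta 7.
Epsilon has quota 62.936 (lower 62, upper 63) but receives 64 — outside the quota interval.

Epsilon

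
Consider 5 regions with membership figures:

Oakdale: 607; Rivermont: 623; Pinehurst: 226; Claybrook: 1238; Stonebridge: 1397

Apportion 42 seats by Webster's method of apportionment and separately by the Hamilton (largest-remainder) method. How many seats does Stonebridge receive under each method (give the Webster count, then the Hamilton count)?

15 and 14

Webster: Oakdale 6, Rivermont 6, Pinehurst 2, Claybrook 13, Stonebridge 15.
Hamilton: Oakdale 6, Rivermont 7, Pinehurst 2, Claybrook 13, Stonebridge 14.
Stonebridge gets 15 under Webster and 14 under Hamilton.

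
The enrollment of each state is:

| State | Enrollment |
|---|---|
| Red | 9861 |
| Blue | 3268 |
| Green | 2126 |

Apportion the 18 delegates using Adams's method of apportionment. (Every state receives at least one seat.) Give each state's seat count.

Standard divisor 15255/18 ≈ 847.5; standard quotas: Red 11.635, Blue 3.856, Green 2.509.
Rounding up gives 12, 4, 3 = 19 seats, so the divisor must be adjusted.
With modified divisor 900: modified quotas Red 10.957, Blue 3.631, Green 2.362.
Rounding up: Red 11, Blue 4, Green 3 (total 18).

Red 11, Blue 4, Green 3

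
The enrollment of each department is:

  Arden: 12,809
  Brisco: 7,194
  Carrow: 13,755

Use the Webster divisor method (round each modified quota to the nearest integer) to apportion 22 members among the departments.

Standard divisor 33758/22 ≈ 1534.455; standard quotas: Arden 8.348, Brisco 4.688, Carrow 8.964.
Rounding to the nearest integer gives Arden 8, Brisco 5, Carrow 9 — total 22, matching the house size, so no adjustment is needed.

Arden 8; Brisco 5; Carrow 9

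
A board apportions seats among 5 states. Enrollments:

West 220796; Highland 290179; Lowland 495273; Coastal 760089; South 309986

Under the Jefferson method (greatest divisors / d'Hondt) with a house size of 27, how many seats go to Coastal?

10

Standard divisor 2076323/27 ≈ 76900.852; standard quotas: West 2.871, Highland 3.773, Lowland 6.440, Coastal 9.884, South 4.031.
Rounding down gives 2, 3, 6, 9, 4 = 24 seats, so the divisor must be adjusted.
With modified divisor 71600: modified quotas West 3.084, Highland 4.053, Lowland 6.917, Coastal 10.616, South 4.329.
Rounding down: West 3, Highland 4, Lowland 6, Coastal 10, South 4 (total 27).
Coastal receives 10.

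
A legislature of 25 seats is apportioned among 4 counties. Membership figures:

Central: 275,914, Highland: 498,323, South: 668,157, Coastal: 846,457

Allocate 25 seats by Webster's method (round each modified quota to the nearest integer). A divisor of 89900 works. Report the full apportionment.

Central 3; Highland 6; South 7; Coastal 9

With modified divisor 89900: modified quotas Central 3.069, Highland 5.543, South 7.432, Coastal 9.416.
Rounding to the nearest integer: Central 3, Highland 6, South 7, Coastal 9 (total 25).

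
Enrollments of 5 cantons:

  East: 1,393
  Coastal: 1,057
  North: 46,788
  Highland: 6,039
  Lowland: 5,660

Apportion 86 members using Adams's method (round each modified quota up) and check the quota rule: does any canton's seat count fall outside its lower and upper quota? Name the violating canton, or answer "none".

Standard quotas: East 1.966, Coastal 1.492, North 66.032, Highland 8.523, Lowland 7.988.
Adams allocation: East 2, Coastal 2, North 65, Highland 9, Lowland 8.
North has quota 66.032 (lower 66, upper 67) but receives 65 — outside the quota interval.

North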